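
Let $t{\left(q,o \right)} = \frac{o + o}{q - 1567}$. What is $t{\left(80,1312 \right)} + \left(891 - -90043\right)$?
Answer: $\frac{135216234}{1487} \approx 90932.0$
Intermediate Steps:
$t{\left(q,o \right)} = \frac{2 o}{-1567 + q}$
$t{\left(80,1312 \right)} + \left(891 - -90043\right) = 2 \cdot 1312 \frac{1}{-1567 + 80} + \left(891 - -90043\right) = 2 \cdot 1312 \frac{1}{-1487} + \left(891 + 90043\right) = 2 \cdot 1312 \left(- \frac{1}{1487}\right) + 90934 = - \frac{2624}{1487} + 90934 = \frac{135216234}{1487}$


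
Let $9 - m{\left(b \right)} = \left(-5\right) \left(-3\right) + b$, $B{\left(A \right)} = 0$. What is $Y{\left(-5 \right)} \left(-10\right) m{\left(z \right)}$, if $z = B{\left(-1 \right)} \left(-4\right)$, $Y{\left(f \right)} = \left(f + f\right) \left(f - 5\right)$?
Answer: $6000$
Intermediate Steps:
$Y{\left(f \right)} = 2 f \left(-5 + f\right)$
$z = 0$ ($z = 0 \left(-4\right) = 0$)
$m{\left(b \right)} = -6 - b$ ($m{\left(b \right)} = 9 - \left(\left(-5\right) \left(-3\right) + b\right) = 9 - \left(15 + b\right) = -6 - b$)
$Y{\left(-5 \right)} \left(-10\right) m{\left(z \right)} = 2 \left(-5\right) \left(-5 - 5\right) \left(-10\right) \left(-6 - 0\right) = 2 \left(-5\right) \left(-10\right) \left(-10\right) \left(-6 + 0\right) = 100 \left(-10\right) \left(-6\right) = \left(-1000\right) \left(-6\right) = 6000$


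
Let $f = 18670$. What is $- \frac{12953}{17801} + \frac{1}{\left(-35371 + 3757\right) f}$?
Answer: $- \frac{7645292988941}{10506744397380} \approx -0.72766$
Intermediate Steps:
$- \frac{12953}{17801} + \frac{1}{\left(-35371 + 3757\right) f} = - \frac{12953}{17801} + \frac{1}{\left(-35371 + 3757\right) 18670} = \left(-12953\right) \frac{1}{17801} + \frac{1}{-31614} \cdot \frac{1}{18670} = - \frac{12953}{17801} - \frac{1}{590233380} = - \frac{7645292988941}{10506744397380}$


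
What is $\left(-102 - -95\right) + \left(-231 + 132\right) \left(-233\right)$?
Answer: $23060$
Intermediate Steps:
$\left(-102 - -95\right) + \left(-231 + 132\right) \left(-233\right) = \left(-102 + 95\right) - -23067 = -7 + 23067 = 23060$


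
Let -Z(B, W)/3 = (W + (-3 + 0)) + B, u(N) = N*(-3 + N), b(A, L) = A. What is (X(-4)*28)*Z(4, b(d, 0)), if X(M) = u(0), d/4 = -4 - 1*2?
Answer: 0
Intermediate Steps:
d = -24 (d = 4*(-4 - 1*2) = 4*(-4 - 2) = 4*(-6) = -24)
X(M) = 0 (X(M) = 0*(-3 + 0) = 0*(-3) = 0)
Z(B, W) = 9 - 3*B - 3*W (Z(B, W) = -3*((W + (-3 + 0)) + B) = -3*((W - 3) + B) = -3*((-3 + W) + B) = -3*(-3 + B + W) = 9 - 3*B - 3*W)
(X(-4)*28)*Z(4, b(d, 0)) = (0*28)*(9 - 3*4 - 3*(-24)) = 0*(9 - 12 + 72) = 0*69 = 0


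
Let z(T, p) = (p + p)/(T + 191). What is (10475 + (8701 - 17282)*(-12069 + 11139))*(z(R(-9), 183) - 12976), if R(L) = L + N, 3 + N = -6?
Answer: -17935217988010/173 ≈ -1.0367e+11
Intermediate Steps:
N = -9 (N = -3 - 6 = -9)
R(L) = -9 + L (R(L) = L - 9 = -9 + L)
z(T, p) = 2*p/(191 + T) (z(T, p) = (2*p)/(191 + T) = 2*p/(191 + T))
(10475 + (8701 - 17282)*(-12069 + 11139))*(z(R(-9), 183) - 12976) = (10475 + (8701 - 17282)*(-12069 + 11139))*(2*183/(191 + (-9 - 9)) - 12976) = (10475 - 8581*(-930))*(2*183/(191 - 18) - 12976) = (10475 + 7980330)*(2*183/173 - 12976) = 7990805*(2*183*(1/173) - 12976) = 7990805*(366/173 - 12976) = 7990805*(-2244482/173) = -17935217988010/173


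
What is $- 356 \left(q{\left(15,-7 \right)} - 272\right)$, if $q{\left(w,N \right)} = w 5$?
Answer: $70132$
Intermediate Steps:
$q{\left(w,N \right)} = 5 w$
$- 356 \left(q{\left(15,-7 \right)} - 272\right) = - 356 \left(5 \cdot 15 - 272\right) = - 356 \left(75 - 272\right) = \left(-356\right) \left(-197\right) = 70132$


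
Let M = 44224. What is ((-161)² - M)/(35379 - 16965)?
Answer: -6101/6138 ≈ -0.99397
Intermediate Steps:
((-161)² - M)/(35379 - 16965) = ((-161)² - 1*44224)/(35379 - 16965) = (25921 - 44224)/18414 = -18303*1/18414 = -6101/6138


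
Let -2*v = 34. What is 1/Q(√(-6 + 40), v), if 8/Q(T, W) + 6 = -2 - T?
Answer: -1 - √34/8 ≈ -1.7289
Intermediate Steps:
v = -17 (v = -½*34 = -17)
Q(T, W) = 8/(-8 - T) (Q(T, W) = 8/(-6 + (-2 - T)) = 8/(-8 - T))
1/Q(√(-6 + 40), v) = 1/(-8/(8 + √(-6 + 40))) = 1/(-8/(8 + √34)) = -1 - √34/8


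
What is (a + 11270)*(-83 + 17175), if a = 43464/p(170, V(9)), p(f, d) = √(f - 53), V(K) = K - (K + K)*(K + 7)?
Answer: 192626840 + 247628896*√13/13 ≈ 2.6131e+8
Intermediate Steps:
V(K) = K - 2*K*(7 + K)
p(f, d) = √(-53 + f)
a = 14488*√13/13 (a = 43464/(√(-53 + 170)) = 43464/(√117) = 43464/((3*√13)) = 43464*(√13/39) = 14488*√13/13 ≈ 4018.3)
(a + 11270)*(-83 + 17175) = (14488*√13/13 + 11270)*(-83 + 17175) = (11270 + 14488*√13/13)*17092 = 192626840 + 247628896*√13/13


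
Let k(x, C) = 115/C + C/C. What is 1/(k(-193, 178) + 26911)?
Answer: 178/4790451 ≈ 3.7157e-5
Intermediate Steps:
k(x, C) = 1 + 115/C (k(x, C) = 115/C + 1 = 1 + 115/C)
1/(k(-193, 178) + 26911) = 1/((115 + 178)/178 + 26911) = 1/((1/178)*293 + 26911) = 1/(293/178 + 26911) = 1/(4790451/178) = 178/4790451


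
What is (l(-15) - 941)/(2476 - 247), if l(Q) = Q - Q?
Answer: -941/2229 ≈ -0.42216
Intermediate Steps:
l(Q) = 0
(l(-15) - 941)/(2476 - 247) = (0 - 941)/(2476 - 247) = -941/2229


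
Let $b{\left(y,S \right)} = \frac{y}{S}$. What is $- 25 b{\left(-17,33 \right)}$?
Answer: $\frac{425}{33} \approx 12.879$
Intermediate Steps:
$- 25 b{\left(-17,33 \right)} = - 25 \left(- \frac{17}{33}\right) = - 25 \left(\left(-17\right) \frac{1}{33}\right) = \left(-25\right) \left(- \frac{17}{33}\right) = \frac{425}{33}$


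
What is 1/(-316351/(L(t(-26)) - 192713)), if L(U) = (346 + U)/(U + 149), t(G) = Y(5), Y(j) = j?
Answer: 29677451/48718054 ≈ 0.60917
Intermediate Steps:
t(G) = 5
L(U) = (346 + U)/(149 + U)
1/(-316351/(L(t(-26)) - 192713)) = 1/(-316351/((346 + 5)/(149 + 5) - 192713)) = 1/(-316351/(351/154 - 192713)) = 1/(-316351/(-29677451/154)) = 1/(-316351*(-154/29677451)) = 1/(48718054/29677451) = 29677451/48718054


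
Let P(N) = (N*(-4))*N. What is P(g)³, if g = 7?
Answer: -7529536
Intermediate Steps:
P(N) = -4*N² (P(N) = (-4*N)*N = -4*N²)
P(g)³ = (-4*7²)³ = (-4*49)³ = (-196)³ = -7529536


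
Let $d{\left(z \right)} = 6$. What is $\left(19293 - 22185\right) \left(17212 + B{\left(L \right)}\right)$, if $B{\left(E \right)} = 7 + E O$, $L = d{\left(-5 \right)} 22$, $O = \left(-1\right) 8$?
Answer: $-46743396$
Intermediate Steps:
$O = -8$
$L = 132$ ($L = 6 \cdot 22 = 132$)
$B{\left(E \right)} = 7 - 8 E$ ($B{\left(E \right)} = 7 + E \left(-8\right) = 7 - 8 E$)
$\left(19293 - 22185\right) \left(17212 + B{\left(L \right)}\right) = \left(19293 - 22185\right) \left(17212 + \left(7 - 1056\right)\right) = - 2892 \left(17212 + \left(7 - 1056\right)\right) = - 2892 \left(17212 - 1049\right) = \left(-2892\right) 16163 = -46743396$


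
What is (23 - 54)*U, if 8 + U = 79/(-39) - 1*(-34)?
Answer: -28985/39 ≈ -743.21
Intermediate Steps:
U = 935/39 (U = -8 + (79/(-39) - 1*(-34)) = -8 + (79*(-1/39) + 34) = -8 + (-79/39 + 34) = -8 + 1247/39 = 935/39 ≈ 23.974)
(23 - 54)*U = (23 - 54)*(935/39) = -31*935/39 = -28985/39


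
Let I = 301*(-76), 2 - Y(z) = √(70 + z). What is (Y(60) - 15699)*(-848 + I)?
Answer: 372395628 + 23724*√130 ≈ 3.7267e+8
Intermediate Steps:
Y(z) = 2 - √(70 + z)
I = -22876
(Y(60) - 15699)*(-848 + I) = ((2 - √(70 + 60)) - 15699)*(-848 - 22876) = ((2 - √130) - 15699)*(-23724) = (-15697 - √130)*(-23724) = 372395628 + 23724*√130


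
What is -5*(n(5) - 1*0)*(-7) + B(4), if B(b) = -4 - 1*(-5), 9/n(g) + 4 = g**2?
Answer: 16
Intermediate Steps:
n(g) = 9/(-4 + g**2)
B(b) = 1 (B(b) = -4 + 5 = 1)
-5*(n(5) - 1*0)*(-7) + B(4) = -5*(9/(-4 + 5**2) - 1*0)*(-7) + 1 = -5*(9/(-4 + 25) + 0)*(-7) + 1 = -5*(9/21 + 0)*(-7) + 1 = -5*(9*(1/21) + 0)*(-7) + 1 = -5*(3/7 + 0)*(-7) + 1 = -15*(-7)/7 + 1 = -5*(-3) + 1 = 15 + 1 = 16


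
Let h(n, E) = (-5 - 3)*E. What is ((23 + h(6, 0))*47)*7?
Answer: 7567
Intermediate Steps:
h(n, E) = -8*E
((23 + h(6, 0))*47)*7 = ((23 - 8*0)*47)*7 = ((23 + 0)*47)*7 = (23*47)*7 = 1081*7 = 7567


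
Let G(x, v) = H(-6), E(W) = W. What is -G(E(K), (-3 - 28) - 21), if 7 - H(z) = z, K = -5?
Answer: -13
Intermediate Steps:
H(z) = 7 - z
G(x, v) = 13 (G(x, v) = 7 - 1*(-6) = 7 + 6 = 13)
-G(E(K), (-3 - 28) - 21) = -1*13 = -13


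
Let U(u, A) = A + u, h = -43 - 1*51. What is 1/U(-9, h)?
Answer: -1/103 ≈ -0.0097087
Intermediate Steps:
h = -94 (h = -43 - 51 = -94)
1/U(-9, h) = 1/(-94 - 9) = 1/(-103) = -1/103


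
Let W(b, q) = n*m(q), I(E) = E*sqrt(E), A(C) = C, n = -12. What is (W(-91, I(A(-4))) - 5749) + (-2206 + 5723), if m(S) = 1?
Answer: -2244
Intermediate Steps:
I(E) = E**(3/2)
W(b, q) = -12 (W(b, q) = -12*1 = -12)
(W(-91, I(A(-4))) - 5749) + (-2206 + 5723) = (-12 - 5749) + (-2206 + 5723) = -5761 + 3517 = -2244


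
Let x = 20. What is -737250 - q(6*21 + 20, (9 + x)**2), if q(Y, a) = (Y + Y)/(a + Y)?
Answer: -727666042/987 ≈ -7.3725e+5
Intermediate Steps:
q(Y, a) = 2*Y/(Y + a) (q(Y, a) = (2*Y)/(Y + a) = 2*Y/(Y + a))
-737250 - q(6*21 + 20, (9 + x)**2) = -737250 - 2*(6*21 + 20)/((6*21 + 20) + (9 + 20)**2) = -737250 - 2*(126 + 20)/((126 + 20) + 29**2) = -737250 - 2*146/(146 + 841) = -737250 - 2*146/987 = -737250 - 1*292/987 = -737250 - 292/987 = -727666042/987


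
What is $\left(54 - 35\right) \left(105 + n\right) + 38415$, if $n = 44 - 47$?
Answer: $40353$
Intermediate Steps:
$n = -3$
$\left(54 - 35\right) \left(105 + n\right) + 38415 = \left(54 - 35\right) \left(105 - 3\right) + 38415 = 19 \cdot 102 + 38415 = 1938 + 38415 = 40353$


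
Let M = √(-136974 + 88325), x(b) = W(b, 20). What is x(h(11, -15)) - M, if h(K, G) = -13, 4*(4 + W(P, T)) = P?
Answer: -29/4 - I*√48649 ≈ -7.25 - 220.57*I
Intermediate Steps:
W(P, T) = -4 + P/4
x(b) = -4 + b/4
M = I*√48649 (M = √(-48649) = I*√48649 ≈ 220.57*I)
x(h(11, -15)) - M = (-4 + (¼)*(-13)) - I*√48649 = (-4 - 13/4) - I*√48649 = -29/4 - I*√48649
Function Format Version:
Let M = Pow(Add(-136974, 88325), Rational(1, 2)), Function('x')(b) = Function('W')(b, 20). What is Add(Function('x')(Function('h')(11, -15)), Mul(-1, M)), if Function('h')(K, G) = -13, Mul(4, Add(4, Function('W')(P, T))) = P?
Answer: Add(Rational(-29, 4), Mul(-1, I, Pow(48649, Rational(1, 2)))) ≈ Add(-7.2500, Mul(-220.57, I))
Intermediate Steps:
Function('W')(P, T) = Add(-4, Mul(Rational(1, 4), P))
Function('x')(b) = Add(-4, Mul(Rational(1, 4), b))
M = Mul(I, Pow(48649, Rational(1, 2))) (M = Pow(-48649, Rational(1, 2)) = Mul(I, Pow(48649, Rational(1, 2))) ≈ Mul(220.57, I))
Add(Function('x')(Function('h')(11, -15)), Mul(-1, M)) = Add(Add(-4, Mul(Rational(1, 4), -13)), Mul(-1, Mul(I, Pow(48649, Rational(1, 2))))) = Add(Add(-4, Rational(-13, 4)), Mul(-1, I, Pow(48649, Rational(1, 2)))) = Add(Rational(-29, 4), Mul(-1, I, Pow(48649, Rational(1, 2))))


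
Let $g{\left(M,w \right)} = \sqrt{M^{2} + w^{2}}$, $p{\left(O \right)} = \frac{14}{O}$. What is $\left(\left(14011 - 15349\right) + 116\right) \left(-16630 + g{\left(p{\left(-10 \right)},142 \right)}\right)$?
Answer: $20321860 - \frac{1222 \sqrt{504149}}{5} \approx 2.0148 \cdot 10^{7}$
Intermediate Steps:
$\left(\left(14011 - 15349\right) + 116\right) \left(-16630 + g{\left(p{\left(-10 \right)},142 \right)}\right) = \left(\left(14011 - 15349\right) + 116\right) \left(-16630 + \sqrt{\left(\frac{14}{-10}\right)^{2} + 142^{2}}\right) = \left(\left(14011 - 15349\right) + 116\right) \left(-16630 + \sqrt{\left(14 \left(- \frac{1}{10}\right)\right)^{2} + 20164}\right) = \left(-1338 + 116\right) \left(-16630 + \sqrt{\left(- \frac{7}{5}\right)^{2} + 20164}\right) = - 1222 \left(-16630 + \sqrt{\frac{49}{25} + 20164}\right) = - 1222 \left(-16630 + \sqrt{\frac{504149}{25}}\right) = - 1222 \left(-16630 + \frac{\sqrt{504149}}{5}\right) = 20321860 - \frac{1222 \sqrt{504149}}{5}$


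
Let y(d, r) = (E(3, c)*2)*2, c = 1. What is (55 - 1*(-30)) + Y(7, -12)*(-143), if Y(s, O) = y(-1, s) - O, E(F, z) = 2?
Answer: -2775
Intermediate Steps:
y(d, r) = 8 (y(d, r) = (2*2)*2 = 4*2 = 8)
Y(s, O) = 8 - O
(55 - 1*(-30)) + Y(7, -12)*(-143) = (55 - 1*(-30)) + (8 - 1*(-12))*(-143) = (55 + 30) + (8 + 12)*(-143) = 85 + 20*(-143) = 85 - 2860 = -2775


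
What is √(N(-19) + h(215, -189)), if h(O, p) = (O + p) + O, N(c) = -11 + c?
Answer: √211 ≈ 14.526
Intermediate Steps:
h(O, p) = p + 2*O
√(N(-19) + h(215, -189)) = √((-11 - 19) + (-189 + 2*215)) = √(-30 + (-189 + 430)) = √(-30 + 241) = √211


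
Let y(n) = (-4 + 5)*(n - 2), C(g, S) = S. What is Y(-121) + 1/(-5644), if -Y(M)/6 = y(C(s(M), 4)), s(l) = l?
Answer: -67729/5644 ≈ -12.000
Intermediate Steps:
y(n) = -2 + n (y(n) = 1*(-2 + n) = -2 + n)
Y(M) = -12 (Y(M) = -6*(-2 + 4) = -6*2 = -12)
Y(-121) + 1/(-5644) = -12 + 1/(-5644) = -12 - 1/5644 = -67729/5644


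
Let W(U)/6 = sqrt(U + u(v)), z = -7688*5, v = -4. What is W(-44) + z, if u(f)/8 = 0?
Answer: -38440 + 12*I*sqrt(11) ≈ -38440.0 + 39.799*I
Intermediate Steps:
u(f) = 0 (u(f) = 8*0 = 0)
z = -38440
W(U) = 6*sqrt(U) (W(U) = 6*sqrt(U + 0) = 6*sqrt(U))
W(-44) + z = 6*sqrt(-44) - 38440 = 6*(2*I*sqrt(11)) - 38440 = 12*I*sqrt(11) - 38440 = -38440 + 12*I*sqrt(11)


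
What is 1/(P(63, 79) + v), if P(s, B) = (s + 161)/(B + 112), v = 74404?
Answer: 191/14211388 ≈ 1.3440e-5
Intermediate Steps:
P(s, B) = (161 + s)/(112 + B)
1/(P(63, 79) + v) = 1/((161 + 63)/(112 + 79) + 74404) = 1/(224/191 + 74404) = 1/(14211388/191) = 191/14211388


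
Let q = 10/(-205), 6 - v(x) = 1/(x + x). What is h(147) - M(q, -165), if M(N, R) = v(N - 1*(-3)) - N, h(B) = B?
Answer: 1400199/9922 ≈ 141.12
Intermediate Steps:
v(x) = 6 - 1/(2*x) (v(x) = 6 - 1/(x + x) = 6 - 1/(2*x))
q = -2/41 (q = 10*(-1/205) = -2/41 ≈ -0.048781)
M(N, R) = 6 - N - 1/(2*(3 + N)) (M(N, R) = (6 - 1/(2*(N - 1*(-3)))) - N = (6 - 1/(2*(N + 3))) - N = (6 - 1/(2*(3 + N))) - N = 6 - N - 1/(2*(3 + N)))
h(147) - M(q, -165) = 147 - (-1/2 + (3 - 2/41)*(6 - 1*(-2/41)))/(3 - 2/41) = 147 - (-1/2 + 121*(6 + 2/41)/41)/121/41 = 147 - 41*(-1/2 + (121/41)*(248/41))/121 = 147 - 41*(-1/2 + 30008/1681)/121 = 147 - 41*58335/(121*3362) = 147 - 1*58335/9922 = 147 - 58335/9922 = 1400199/9922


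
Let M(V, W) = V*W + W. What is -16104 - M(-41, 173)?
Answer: -9184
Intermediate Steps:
M(V, W) = W + V*W
-16104 - M(-41, 173) = -16104 - 173*(1 - 41) = -16104 - 173*(-40) = -16104 - 1*(-6920) = -16104 + 6920 = -9184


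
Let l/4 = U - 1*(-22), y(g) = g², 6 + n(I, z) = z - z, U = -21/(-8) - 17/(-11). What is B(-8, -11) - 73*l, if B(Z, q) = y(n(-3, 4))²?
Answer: -139607/22 ≈ -6345.8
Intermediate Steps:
U = 367/88 (U = -21*(-⅛) - 17*(-1/11) = 21/8 + 17/11 = 367/88 ≈ 4.1705)
n(I, z) = -6 (n(I, z) = -6 + (z - z) = -6 + 0 = -6)
B(Z, q) = 1296 (B(Z, q) = ((-6)²)² = 36² = 1296)
l = 2303/22 (l = 4*(367/88 - 1*(-22)) = 4*(367/88 + 22) = 4*(2303/88) = 2303/22 ≈ 104.68)
B(-8, -11) - 73*l = 1296 - 73*2303/22 = 1296 - 168119/22 = -139607/22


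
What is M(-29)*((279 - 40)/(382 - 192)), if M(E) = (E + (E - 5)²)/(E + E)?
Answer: -269353/11020 ≈ -24.442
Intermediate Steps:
M(E) = (E + (-5 + E)²)/(2*E) (M(E) = (E + (-5 + E)²)/((2*E)) = (E + (-5 + E)²)*(1/(2*E)) = (E + (-5 + E)²)/(2*E))
M(-29)*((279 - 40)/(382 - 192)) = ((½)*(-29 + (-5 - 29)²)/(-29))*((279 - 40)/(382 - 192)) = ((½)*(-1/29)*(-29 + (-34)²))*(239/190) = ((½)*(-1/29)*(-29 + 1156))*(239*(1/190)) = ((½)*(-1/29)*1127)*(239/190) = -1127/58*239/190 = -269353/11020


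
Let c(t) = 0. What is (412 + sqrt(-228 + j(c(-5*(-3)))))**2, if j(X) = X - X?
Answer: 169516 + 1648*I*sqrt(57) ≈ 1.6952e+5 + 12442.0*I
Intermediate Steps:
j(X) = 0
(412 + sqrt(-228 + j(c(-5*(-3)))))**2 = (412 + sqrt(-228 + 0))**2 = (412 + sqrt(-228))**2 = (412 + 2*I*sqrt(57))**2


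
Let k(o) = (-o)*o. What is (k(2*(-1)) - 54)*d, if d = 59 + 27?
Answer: -4988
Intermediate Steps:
d = 86
k(o) = -o²
(k(2*(-1)) - 54)*d = (-(2*(-1))² - 54)*86 = (-1*(-2)² - 54)*86 = (-1*4 - 54)*86 = (-4 - 54)*86 = -58*86 = -4988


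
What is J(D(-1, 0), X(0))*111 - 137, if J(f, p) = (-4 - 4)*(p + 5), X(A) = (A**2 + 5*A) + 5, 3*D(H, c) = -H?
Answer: -9017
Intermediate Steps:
D(H, c) = -H/3 (D(H, c) = (-H)/3 = -H/3)
X(A) = 5 + A**2 + 5*A
J(f, p) = -40 - 8*p (J(f, p) = -8*(5 + p) = -40 - 8*p)
J(D(-1, 0), X(0))*111 - 137 = (-40 - 8*(5 + 0**2 + 5*0))*111 - 137 = (-40 - 8*(5 + 0 + 0))*111 - 137 = (-40 - 8*5)*111 - 137 = (-40 - 40)*111 - 137 = -80*111 - 137 = -8880 - 137 = -9017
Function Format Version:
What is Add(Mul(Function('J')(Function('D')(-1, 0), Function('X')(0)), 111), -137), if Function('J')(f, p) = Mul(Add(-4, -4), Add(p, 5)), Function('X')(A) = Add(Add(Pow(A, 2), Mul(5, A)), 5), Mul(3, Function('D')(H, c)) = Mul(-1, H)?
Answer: -9017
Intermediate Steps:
Function('D')(H, c) = Mul(Rational(-1, 3), H) (Function('D')(H, c) = Mul(Rational(1, 3), Mul(-1, H)) = Mul(Rational(-1, 3), H))
Function('X')(A) = Add(5, Pow(A, 2), Mul(5, A))
Function('J')(f, p) = Add(-40, Mul(-8, p)) (Function('J')(f, p) = Mul(-8, Add(5, p)) = Add(-40, Mul(-8, p)))
Add(Mul(Function('J')(Function('D')(-1, 0), Function('X')(0)), 111), -137) = Add(Mul(Add(-40, Mul(-8, Add(5, Pow(0, 2), Mul(5, 0)))), 111), -137) = Add(Mul(Add(-40, Mul(-8, Add(5, 0, 0))), 111), -137) = Add(Mul(Add(-40, Mul(-8, 5)), 111), -137) = Add(Mul(Add(-40, -40), 111), -137) = Add(Mul(-80, 111), -137) = Add(-8880, -137) = -9017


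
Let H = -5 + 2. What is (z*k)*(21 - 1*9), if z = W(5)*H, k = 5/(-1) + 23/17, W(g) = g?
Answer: 11160/17 ≈ 656.47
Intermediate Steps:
k = -62/17 (k = 5*(-1) + 23*(1/17) = -5 + 23/17 = -62/17 ≈ -3.6471)
H = -3
z = -15 (z = 5*(-3) = -15)
(z*k)*(21 - 1*9) = (-15*(-62/17))*(21 - 1*9) = 930*(21 - 9)/17 = (930/17)*12 = 11160/17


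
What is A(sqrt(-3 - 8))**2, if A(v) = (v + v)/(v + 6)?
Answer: -44/(6 + I*sqrt(11))**2 ≈ -0.49796 + 0.79275*I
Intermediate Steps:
A(v) = 2*v/(6 + v) (A(v) = (2*v)/(6 + v) = 2*v/(6 + v))
A(sqrt(-3 - 8))**2 = (2*sqrt(-3 - 8)/(6 + sqrt(-3 - 8)))**2 = (2*sqrt(-11)/(6 + sqrt(-11)))**2 = (2*(I*sqrt(11))/(6 + I*sqrt(11)))**2 = (2*I*sqrt(11)/(6 + I*sqrt(11)))**2 = -44/(6 + I*sqrt(11))**2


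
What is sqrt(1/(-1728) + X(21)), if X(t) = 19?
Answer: sqrt(98493)/72 ≈ 4.3588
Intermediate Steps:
sqrt(1/(-1728) + X(21)) = sqrt(1/(-1728) + 19) = sqrt(-1/1728 + 19) = sqrt(32831/1728) = sqrt(98493)/72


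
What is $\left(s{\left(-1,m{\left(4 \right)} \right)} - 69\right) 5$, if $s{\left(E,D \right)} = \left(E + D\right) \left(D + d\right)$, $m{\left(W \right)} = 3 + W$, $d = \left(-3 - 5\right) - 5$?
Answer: $-525$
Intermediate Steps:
$d = -13$ ($d = -8 - 5 = -13$)
$s{\left(E,D \right)} = \left(-13 + D\right) \left(D + E\right)$ ($s{\left(E,D \right)} = \left(E + D\right) \left(D - 13\right) = \left(D + E\right) \left(-13 + D\right) = \left(-13 + D\right) \left(D + E\right)$)
$\left(s{\left(-1,m{\left(4 \right)} \right)} - 69\right) 5 = \left(\left(\left(3 + 4\right)^{2} - 13 \left(3 + 4\right) - -13 + \left(3 + 4\right) \left(-1\right)\right) - 69\right) 5 = \left(\left(7^{2} - 91 + 13 + 7 \left(-1\right)\right) - 69\right) 5 = \left(\left(49 - 91 + 13 - 7\right) - 69\right) 5 = \left(-36 - 69\right) 5 = \left(-105\right) 5 = -525$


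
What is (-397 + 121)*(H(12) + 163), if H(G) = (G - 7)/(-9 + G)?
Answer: -45448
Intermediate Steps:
H(G) = (-7 + G)/(-9 + G)
(-397 + 121)*(H(12) + 163) = (-397 + 121)*((-7 + 12)/(-9 + 12) + 163) = -276*(5/3 + 163) = -276*494/3 = -45448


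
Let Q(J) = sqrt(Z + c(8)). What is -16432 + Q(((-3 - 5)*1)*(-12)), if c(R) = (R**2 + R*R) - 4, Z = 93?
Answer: -16432 + sqrt(217) ≈ -16417.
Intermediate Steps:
c(R) = -4 + 2*R**2 (c(R) = (R**2 + R**2) - 4 = 2*R**2 - 4 = -4 + 2*R**2)
Q(J) = sqrt(217) (Q(J) = sqrt(93 + (-4 + 2*8**2)) = sqrt(93 + (-4 + 2*64)) = sqrt(93 + (-4 + 128)) = sqrt(93 + 124) = sqrt(217))
-16432 + Q(((-3 - 5)*1)*(-12)) = -16432 + sqrt(217)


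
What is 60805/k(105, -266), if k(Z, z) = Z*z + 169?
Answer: -60805/27761 ≈ -2.1903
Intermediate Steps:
k(Z, z) = 169 + Z*z
60805/k(105, -266) = 60805/(169 + 105*(-266)) = 60805/(169 - 27930) = 60805/(-27761) = 60805*(-1/27761) = -60805/27761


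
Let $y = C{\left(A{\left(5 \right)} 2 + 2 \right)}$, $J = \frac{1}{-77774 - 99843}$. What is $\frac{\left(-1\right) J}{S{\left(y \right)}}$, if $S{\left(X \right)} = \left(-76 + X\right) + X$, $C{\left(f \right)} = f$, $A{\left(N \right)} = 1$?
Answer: $- \frac{1}{12077956} \approx -8.2796 \cdot 10^{-8}$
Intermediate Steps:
$J = - \frac{1}{177617}$ ($J = \frac{1}{-177617} = - \frac{1}{177617} \approx -5.6301 \cdot 10^{-6}$)
$y = 4$ ($y = 1 \cdot 2 + 2 = 2 + 2 = 4$)
$S{\left(X \right)} = -76 + 2 X$
$\frac{\left(-1\right) J}{S{\left(y \right)}} = \frac{\left(-1\right) \left(- \frac{1}{177617}\right)}{-76 + 2 \cdot 4} = \frac{1}{177617 \left(-76 + 8\right)} = \frac{1}{177617 \left(-68\right)} = \frac{1}{177617} \left(- \frac{1}{68}\right) = - \frac{1}{12077956}$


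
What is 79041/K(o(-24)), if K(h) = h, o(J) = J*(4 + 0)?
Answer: -26347/32 ≈ -823.34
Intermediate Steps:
o(J) = 4*J (o(J) = J*4 = 4*J)
79041/K(o(-24)) = 79041/((4*(-24))) = 79041/(-96) = 79041*(-1/96) = -26347/32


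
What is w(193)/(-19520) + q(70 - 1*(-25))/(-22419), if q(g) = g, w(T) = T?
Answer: -6181267/437618880 ≈ -0.014125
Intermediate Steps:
w(193)/(-19520) + q(70 - 1*(-25))/(-22419) = 193/(-19520) + (70 - 1*(-25))/(-22419) = 193*(-1/19520) + (70 + 25)*(-1/22419) = -193/19520 + 95*(-1/22419) = -193/19520 - 95/22419 = -6181267/437618880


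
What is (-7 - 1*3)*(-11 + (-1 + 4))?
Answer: 80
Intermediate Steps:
(-7 - 1*3)*(-11 + (-1 + 4)) = (-7 - 3)*(-11 + 3) = -10*(-8) = 80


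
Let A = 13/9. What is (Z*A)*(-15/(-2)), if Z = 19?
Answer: 1235/6 ≈ 205.83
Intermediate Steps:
A = 13/9 (A = 13*(1/9) = 13/9 ≈ 1.4444)
(Z*A)*(-15/(-2)) = (19*(13/9))*(-15/(-2)) = 247*(-15*(-1/2))/9 = (247/9)*(15/2) = 1235/6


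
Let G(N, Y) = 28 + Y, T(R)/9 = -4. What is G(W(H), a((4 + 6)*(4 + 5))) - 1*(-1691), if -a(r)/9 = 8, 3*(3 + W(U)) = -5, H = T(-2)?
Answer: 1647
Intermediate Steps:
T(R) = -36 (T(R) = 9*(-4) = -36)
H = -36
W(U) = -14/3 (W(U) = -3 + (1/3)*(-5) = -3 - 5/3 = -14/3)
a(r) = -72 (a(r) = -9*8 = -72)
G(W(H), a((4 + 6)*(4 + 5))) - 1*(-1691) = (28 - 72) - 1*(-1691) = -44 + 1691 = 1647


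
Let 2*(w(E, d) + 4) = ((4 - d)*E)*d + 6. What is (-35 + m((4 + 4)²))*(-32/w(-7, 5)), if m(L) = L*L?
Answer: -259904/33 ≈ -7875.9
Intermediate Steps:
w(E, d) = -1 + E*d*(4 - d)/2 (w(E, d) = -4 + (((4 - d)*E)*d + 6)/2 = -4 + ((E*(4 - d))*d + 6)/2 = -4 + (E*d*(4 - d) + 6)/2 = -4 + (6 + E*d*(4 - d))/2 = -4 + (3 + E*d*(4 - d)/2) = -1 + E*d*(4 - d)/2)
m(L) = L²
(-35 + m((4 + 4)²))*(-32/w(-7, 5)) = (-35 + ((4 + 4)²)²)*(-32/(-1 + 2*(-7)*5 - ½*(-7)*5²)) = (-35 + (8²)²)*(-32/(-1 - 70 - ½*(-7)*25)) = (-35 + 64²)*(-32/(-1 - 70 + 175/2)) = (-35 + 4096)*(-32/33/2) = 4061*(-32*2/33) = 4061*(-64/33) = -259904/33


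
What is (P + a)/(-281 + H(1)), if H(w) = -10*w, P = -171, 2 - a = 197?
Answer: 122/97 ≈ 1.2577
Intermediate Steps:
a = -195 (a = 2 - 1*197 = 2 - 197 = -195)
(P + a)/(-281 + H(1)) = (-171 - 195)/(-281 - 10*1) = -366/(-281 - 10) = -366/(-291) = -366*(-1/291) = 122/97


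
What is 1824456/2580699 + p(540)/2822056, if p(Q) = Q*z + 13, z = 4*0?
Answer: 1716250183541/2427625699048 ≈ 0.70697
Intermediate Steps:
z = 0
p(Q) = 13 (p(Q) = Q*0 + 13 = 0 + 13 = 13)
1824456/2580699 + p(540)/2822056 = 1824456/2580699 + 13/2822056 = 1824456*(1/2580699) + 13*(1/2822056) = 608152/860233 + 13/2822056 = 1716250183541/2427625699048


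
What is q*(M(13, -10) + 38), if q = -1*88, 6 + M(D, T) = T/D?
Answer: -35728/13 ≈ -2748.3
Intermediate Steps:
M(D, T) = -6 + T/D
q = -88
q*(M(13, -10) + 38) = -88*((-6 - 10/13) + 38) = -88*(-88/13 + 38) = -88*406/13 = -35728/13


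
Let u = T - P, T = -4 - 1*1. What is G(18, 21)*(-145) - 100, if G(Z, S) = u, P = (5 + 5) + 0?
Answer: 2075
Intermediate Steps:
P = 10 (P = 10 + 0 = 10)
T = -5 (T = -4 - 1 = -5)
u = -15 (u = -5 - 1*10 = -5 - 10 = -15)
G(Z, S) = -15
G(18, 21)*(-145) - 100 = -15*(-145) - 100 = 2175 - 100 = 2075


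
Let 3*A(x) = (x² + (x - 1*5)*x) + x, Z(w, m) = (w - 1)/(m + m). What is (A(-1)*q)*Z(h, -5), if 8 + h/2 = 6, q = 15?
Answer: 15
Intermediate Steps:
h = -4 (h = -16 + 2*6 = -16 + 12 = -4)
Z(w, m) = (-1 + w)/(2*m) (Z(w, m) = (-1 + w)/((2*m)) = (-1 + w)*(1/(2*m)) = (-1 + w)/(2*m))
A(x) = x/3 + x²/3 + x*(-5 + x)/3 (A(x) = ((x² + (x - 1*5)*x) + x)/3 = ((x² + (x - 5)*x) + x)/3 = ((x² + (-5 + x)*x) + x)/3 = ((x² + x*(-5 + x)) + x)/3 = (x + x² + x*(-5 + x))/3 = x/3 + x²/3 + x*(-5 + x)/3)
(A(-1)*q)*Z(h, -5) = (((⅔)*(-1)*(-2 - 1))*15)*((½)*(-1 - 4)/(-5)) = (((⅔)*(-1)*(-3))*15)*((½)*(-⅕)*(-5)) = (2*15)*(½) = 30*(½) = 15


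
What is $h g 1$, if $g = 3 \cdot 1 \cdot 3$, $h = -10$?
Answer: $-90$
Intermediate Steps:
$g = 9$ ($g = 3 \cdot 3 = 9$)
$h g 1 = \left(-10\right) 9 \cdot 1 = \left(-90\right) 1 = -90$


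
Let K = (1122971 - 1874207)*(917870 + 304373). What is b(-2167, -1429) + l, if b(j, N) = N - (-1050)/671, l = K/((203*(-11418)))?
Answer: 9301324286267/23564849 ≈ 3.9471e+5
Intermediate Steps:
K = -918192942348 (K = -751236*1222243 = -918192942348)
l = 13912014278/35119 (l = -918192942348/(203*(-11418)) = -918192942348/(-2317854) = -918192942348*(-1/2317854) = 13912014278/35119 ≈ 3.9614e+5)
b(j, N) = 1050/671 + N (b(j, N) = N - (-1050)/671 = N - 1*(-1050/671) = N + 1050/671 = 1050/671 + N)
b(-2167, -1429) + l = (1050/671 - 1429) + 13912014278/35119 = -957809/671 + 13912014278/35119 = 9301324286267/23564849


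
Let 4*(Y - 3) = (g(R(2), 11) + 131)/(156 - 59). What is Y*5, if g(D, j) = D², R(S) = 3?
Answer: 1630/97 ≈ 16.804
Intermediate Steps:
Y = 326/97 (Y = 3 + ((3² + 131)/(156 - 59))/4 = 3 + ((9 + 131)/97)/4 = 3 + (140*(1/97))/4 = 3 + (¼)*(140/97) = 3 + 35/97 = 326/97 ≈ 3.3608)
Y*5 = (326/97)*5 = 1630/97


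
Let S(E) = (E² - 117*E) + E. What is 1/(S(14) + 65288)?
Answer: 1/63860 ≈ 1.5659e-5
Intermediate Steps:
S(E) = E² - 116*E
1/(S(14) + 65288) = 1/(14*(-116 + 14) + 65288) = 1/(14*(-102) + 65288) = 1/(-1428 + 65288) = 1/63860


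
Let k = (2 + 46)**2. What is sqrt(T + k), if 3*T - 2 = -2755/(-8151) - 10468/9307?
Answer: sqrt(36736071458013785)/3992703 ≈ 48.004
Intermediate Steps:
T = 4844149/11978109 (T = 2/3 + (-2755/(-8151) - 10468/9307)/3 = 2/3 + (-2755*(-1/8151) - 10468*1/9307)/3 = 2/3 + (145/429 - 10468/9307)/3 = 2/3 + (1/3)*(-3141257/3992703) = 2/3 - 3141257/11978109 = 4844149/11978109 ≈ 0.40442)
k = 2304 (k = 48**2 = 2304)
sqrt(T + k) = sqrt(4844149/11978109 + 2304) = sqrt(27602407285/11978109) = sqrt(36736071458013785)/3992703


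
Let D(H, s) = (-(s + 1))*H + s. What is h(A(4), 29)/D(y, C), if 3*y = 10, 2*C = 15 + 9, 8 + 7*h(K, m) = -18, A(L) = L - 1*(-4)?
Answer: 39/329 ≈ 0.11854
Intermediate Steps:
A(L) = 4 + L (A(L) = L + 4 = 4 + L)
h(K, m) = -26/7 (h(K, m) = -8/7 + (⅐)*(-18) = -8/7 - 18/7 = -26/7)
C = 12 (C = (15 + 9)/2 = (½)*24 = 12)
y = 10/3 (y = (⅓)*10 = 10/3 ≈ 3.3333)
D(H, s) = s + H*(-1 - s) (D(H, s) = (-(1 + s))*H + s = (-1 - s)*H + s = H*(-1 - s) + s = s + H*(-1 - s))
h(A(4), 29)/D(y, C) = -26/(7*(12 - 1*10/3 - 1*10/3*12)) = -26/(7*(12 - 10/3 - 40)) = -26/(7*(-94/3)) = -26/7*(-3/94) = 39/329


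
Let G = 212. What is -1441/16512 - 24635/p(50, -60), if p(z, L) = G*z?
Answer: -10551193/4375680 ≈ -2.4113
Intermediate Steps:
p(z, L) = 212*z
-1441/16512 - 24635/p(50, -60) = -1441/16512 - 24635/(212*50) = -1441*1/16512 - 24635/10600 = -1441/16512 - 24635*1/10600 = -1441/16512 - 4927/2120 = -10551193/4375680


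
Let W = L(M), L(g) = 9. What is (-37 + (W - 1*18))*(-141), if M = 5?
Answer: 6486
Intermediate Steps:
W = 9
(-37 + (W - 1*18))*(-141) = (-37 + (9 - 1*18))*(-141) = (-37 + (9 - 18))*(-141) = (-37 - 9)*(-141) = -46*(-141) = 6486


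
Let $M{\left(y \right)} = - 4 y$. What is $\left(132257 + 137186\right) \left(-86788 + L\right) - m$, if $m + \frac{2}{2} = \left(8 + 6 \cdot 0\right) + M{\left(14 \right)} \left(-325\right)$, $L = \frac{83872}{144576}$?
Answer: $- \frac{105650181470635}{4518} \approx -2.3384 \cdot 10^{10}$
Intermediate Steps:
$L = \frac{2621}{4518}$ ($L = 83872 \cdot \frac{1}{144576} = \frac{2621}{4518} \approx 0.58012$)
$m = 18207$ ($m = -1 + \left(\left(8 + 6 \cdot 0\right) + \left(-4\right) 14 \left(-325\right)\right) = -1 + \left(\left(8 + 0\right) - -18200\right) = -1 + \left(8 + 18200\right) = -1 + 18208 = 18207$)
$\left(132257 + 137186\right) \left(-86788 + L\right) - m = \left(132257 + 137186\right) \left(-86788 + \frac{2621}{4518}\right) - 18207 = 269443 \left(- \frac{392105563}{4518}\right) - 18207 = - \frac{105650099211409}{4518} - 18207 = - \frac{105650181470635}{4518}$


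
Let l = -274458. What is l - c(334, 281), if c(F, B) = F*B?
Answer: -368312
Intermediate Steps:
c(F, B) = B*F
l - c(334, 281) = -274458 - 281*334 = -274458 - 1*93854 = -274458 - 93854 = -368312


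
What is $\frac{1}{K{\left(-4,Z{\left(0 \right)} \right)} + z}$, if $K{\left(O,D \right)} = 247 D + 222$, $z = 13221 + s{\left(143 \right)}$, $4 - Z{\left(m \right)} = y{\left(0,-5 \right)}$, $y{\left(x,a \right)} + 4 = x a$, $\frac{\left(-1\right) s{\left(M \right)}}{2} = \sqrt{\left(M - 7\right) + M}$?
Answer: $\frac{15419}{237744445} + \frac{6 \sqrt{31}}{237744445} \approx 6.4996 \cdot 10^{-5}$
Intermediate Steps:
$s{\left(M \right)} = - 2 \sqrt{-7 + 2 M}$ ($s{\left(M \right)} = - 2 \sqrt{\left(M - 7\right) + M} = - 2 \sqrt{\left(-7 + M\right) + M} = - 2 \sqrt{-7 + 2 M}$)
$y{\left(x,a \right)} = -4 + a x$ ($y{\left(x,a \right)} = -4 + x a = -4 + a x$)
$Z{\left(m \right)} = 8$ ($Z{\left(m \right)} = 4 - \left(-4 - 0\right) = 4 - \left(-4 + 0\right) = 4 - -4 = 4 + 4 = 8$)
$z = 13221 - 6 \sqrt{31}$ ($z = 13221 - 2 \sqrt{-7 + 2 \cdot 143} = 13221 - 2 \sqrt{-7 + 286} = 13221 - 2 \sqrt{279} = 13221 - 2 \cdot 3 \sqrt{31} = 13221 - 6 \sqrt{31} \approx 13188.0$)
$K{\left(O,D \right)} = 222 + 247 D$
$\frac{1}{K{\left(-4,Z{\left(0 \right)} \right)} + z} = \frac{1}{\left(222 + 247 \cdot 8\right) + \left(13221 - 6 \sqrt{31}\right)} = \frac{1}{\left(222 + 1976\right) + \left(13221 - 6 \sqrt{31}\right)} = \frac{1}{2198 + \left(13221 - 6 \sqrt{31}\right)} = \frac{1}{15419 - 6 \sqrt{31}}$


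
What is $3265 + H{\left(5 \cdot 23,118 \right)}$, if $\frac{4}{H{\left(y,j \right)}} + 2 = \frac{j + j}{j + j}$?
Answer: $3261$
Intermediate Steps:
$H{\left(y,j \right)} = -4$ ($H{\left(y,j \right)} = \frac{4}{-2 + \frac{j + j}{j + j}} = \frac{4}{-2 + \frac{2 j}{2 j}} = \frac{4}{-2 + 2 j \frac{1}{2 j}} = \frac{4}{-2 + 1} = \frac{4}{-1} = 4 \left(-1\right) = -4$)
$3265 + H{\left(5 \cdot 23,118 \right)} = 3265 - 4 = 3261$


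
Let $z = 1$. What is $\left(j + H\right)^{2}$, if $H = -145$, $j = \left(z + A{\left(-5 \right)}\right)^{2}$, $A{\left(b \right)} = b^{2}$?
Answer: $281961$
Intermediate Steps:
$j = 676$ ($j = \left(1 + \left(-5\right)^{2}\right)^{2} = \left(1 + 25\right)^{2} = 26^{2} = 676$)
$\left(j + H\right)^{2} = \left(676 - 145\right)^{2} = 531^{2} = 281961$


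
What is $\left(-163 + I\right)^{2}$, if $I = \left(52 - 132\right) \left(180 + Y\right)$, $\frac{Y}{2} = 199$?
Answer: $2153238409$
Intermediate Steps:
$Y = 398$ ($Y = 2 \cdot 199 = 398$)
$I = -46240$ ($I = \left(52 - 132\right) \left(180 + 398\right) = \left(-80\right) 578 = -46240$)
$\left(-163 + I\right)^{2} = \left(-163 - 46240\right)^{2} = \left(-46403\right)^{2} = 2153238409$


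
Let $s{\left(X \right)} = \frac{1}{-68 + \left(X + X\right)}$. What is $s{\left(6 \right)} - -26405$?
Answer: $\frac{1478679}{56} \approx 26405.0$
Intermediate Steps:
$s{\left(X \right)} = \frac{1}{-68 + 2 X}$
$s{\left(6 \right)} - -26405 = \frac{1}{2 \left(-34 + 6\right)} - -26405 = \frac{1}{2 \left(-28\right)} + 26405 = \frac{1}{2} \left(- \frac{1}{28}\right) + 26405 = - \frac{1}{56} + 26405 = \frac{1478679}{56}$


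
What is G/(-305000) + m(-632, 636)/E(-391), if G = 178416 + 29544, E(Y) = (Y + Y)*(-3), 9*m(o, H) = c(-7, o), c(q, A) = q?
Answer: -109825061/160994250 ≈ -0.68217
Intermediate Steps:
m(o, H) = -7/9 (m(o, H) = (1/9)*(-7) = -7/9)
E(Y) = -6*Y (E(Y) = (2*Y)*(-3) = -6*Y)
G = 207960
G/(-305000) + m(-632, 636)/E(-391) = 207960/(-305000) - 7/(9*((-6*(-391)))) = 207960*(-1/305000) - 7/9/2346 = -5199/7625 - 7/9*1/2346 = -5199/7625 - 7/21114 = -109825061/160994250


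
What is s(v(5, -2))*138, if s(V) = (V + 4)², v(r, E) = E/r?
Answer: 44712/25 ≈ 1788.5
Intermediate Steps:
s(V) = (4 + V)²
s(v(5, -2))*138 = (4 - 2/5)²*138 = (4 - 2*⅕)²*138 = (4 - ⅖)²*138 = (18/5)²*138 = (324/25)*138 = 44712/25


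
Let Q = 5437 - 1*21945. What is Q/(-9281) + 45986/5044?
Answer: 255031209/23406682 ≈ 10.896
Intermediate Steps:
Q = -16508 (Q = 5437 - 21945 = -16508)
Q/(-9281) + 45986/5044 = -16508/(-9281) + 45986/5044 = -16508*(-1/9281) + 45986*(1/5044) = 16508/9281 + 22993/2522 = 255031209/23406682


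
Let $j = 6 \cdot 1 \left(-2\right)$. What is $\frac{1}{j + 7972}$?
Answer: $\frac{1}{7960} \approx 0.00012563$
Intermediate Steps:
$j = -12$ ($j = 6 \left(-2\right) = -12$)
$\frac{1}{j + 7972} = \frac{1}{-12 + 7972} = \frac{1}{7960}$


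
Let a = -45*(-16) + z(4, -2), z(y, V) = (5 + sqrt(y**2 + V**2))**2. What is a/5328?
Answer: 85/592 + 5*sqrt(5)/1332 ≈ 0.15197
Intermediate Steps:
z(y, V) = (5 + sqrt(V**2 + y**2))**2
a = 720 + (5 + 2*sqrt(5))**2 (a = -45*(-16) + (5 + sqrt((-2)**2 + 4**2))**2 = 720 + (5 + sqrt(4 + 16))**2 = 720 + (5 + sqrt(20))**2 = 720 + (5 + 2*sqrt(5))**2 ≈ 809.72)
a/5328 = (765 + 20*sqrt(5))/5328 = (765 + 20*sqrt(5))*(1/5328) = 85/592 + 5*sqrt(5)/1332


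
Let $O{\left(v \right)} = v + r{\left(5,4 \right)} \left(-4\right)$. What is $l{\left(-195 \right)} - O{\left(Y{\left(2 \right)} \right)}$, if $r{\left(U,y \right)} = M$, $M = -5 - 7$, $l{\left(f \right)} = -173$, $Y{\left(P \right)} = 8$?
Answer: $-229$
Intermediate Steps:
$M = -12$ ($M = -5 - 7 = -12$)
$r{\left(U,y \right)} = -12$
$O{\left(v \right)} = 48 + v$ ($O{\left(v \right)} = v - -48 = v + 48 = 48 + v$)
$l{\left(-195 \right)} - O{\left(Y{\left(2 \right)} \right)} = -173 - \left(48 + 8\right) = -173 - 56 = -229$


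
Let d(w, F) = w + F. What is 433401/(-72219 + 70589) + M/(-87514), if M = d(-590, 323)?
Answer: -9482054976/35661955 ≈ -265.89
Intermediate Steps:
d(w, F) = F + w
M = -267 (M = 323 - 590 = -267)
433401/(-72219 + 70589) + M/(-87514) = 433401/(-72219 + 70589) - 267/(-87514) = 433401/(-1630) - 267*(-1/87514) = 433401*(-1/1630) + 267/87514 = -433401/1630 + 267/87514 = -9482054976/35661955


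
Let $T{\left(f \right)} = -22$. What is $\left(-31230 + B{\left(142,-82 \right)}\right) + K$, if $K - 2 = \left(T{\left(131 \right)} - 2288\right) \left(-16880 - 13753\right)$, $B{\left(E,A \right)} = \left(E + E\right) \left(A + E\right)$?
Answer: $70748042$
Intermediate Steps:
$B{\left(E,A \right)} = 2 E \left(A + E\right)$
$K = 70762232$ ($K = 2 + \left(-22 - 2288\right) \left(-16880 - 13753\right) = 2 - -70762230 = 2 + 70762230 = 70762232$)
$\left(-31230 + B{\left(142,-82 \right)}\right) + K = \left(-31230 + 2 \cdot 142 \left(-82 + 142\right)\right) + 70762232 = \left(-31230 + 2 \cdot 142 \cdot 60\right) + 70762232 = \left(-31230 + 17040\right) + 70762232 = -14190 + 70762232 = 70748042$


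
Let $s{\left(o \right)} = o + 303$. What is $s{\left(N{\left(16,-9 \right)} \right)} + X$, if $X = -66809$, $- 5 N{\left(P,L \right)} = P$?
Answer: $- \frac{332546}{5} \approx -66509.0$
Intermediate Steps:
$N{\left(P,L \right)} = - \frac{P}{5}$
$s{\left(o \right)} = 303 + o$
$s{\left(N{\left(16,-9 \right)} \right)} + X = \left(303 - \frac{16}{5}\right) - 66809 = \frac{1499}{5} - 66809 = - \frac{332546}{5}$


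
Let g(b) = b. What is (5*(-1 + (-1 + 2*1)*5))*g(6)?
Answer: 120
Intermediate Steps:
(5*(-1 + (-1 + 2*1)*5))*g(6) = (5*(-1 + (-1 + 2*1)*5))*6 = (5*(-1 + (-1 + 2)*5))*6 = (5*(-1 + 1*5))*6 = (5*(-1 + 5))*6 = (5*4)*6 = 20*6 = 120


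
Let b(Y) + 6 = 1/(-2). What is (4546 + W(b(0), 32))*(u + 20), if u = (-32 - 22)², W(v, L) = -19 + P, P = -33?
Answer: 13194384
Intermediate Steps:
b(Y) = -13/2 (b(Y) = -6 + 1/(-2) = -6 - ½ = -13/2)
W(v, L) = -52 (W(v, L) = -19 - 33 = -52)
u = 2916 (u = (-54)² = 2916)
(4546 + W(b(0), 32))*(u + 20) = (4546 - 52)*(2916 + 20) = 4494*2936 = 13194384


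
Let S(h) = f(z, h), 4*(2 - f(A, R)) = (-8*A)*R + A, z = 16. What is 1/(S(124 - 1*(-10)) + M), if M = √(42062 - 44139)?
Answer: 4286/18371873 - I*√2077/18371873 ≈ 0.00023329 - 2.4806e-6*I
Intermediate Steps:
f(A, R) = 2 - A/4 + 2*A*R (f(A, R) = 2 - ((-8*A)*R + A)/4 = 2 - (-8*A*R + A)/4 = 2 - (A - 8*A*R)/4 = 2 + (-A/4 + 2*A*R) = 2 - A/4 + 2*A*R)
S(h) = -2 + 32*h (S(h) = 2 - ¼*16 + 2*16*h = 2 - 4 + 32*h = -2 + 32*h)
M = I*√2077 (M = √(-2077) = I*√2077 ≈ 45.574*I)
1/(S(124 - 1*(-10)) + M) = 1/((-2 + 32*(124 - 1*(-10))) + I*√2077) = 1/((-2 + 32*(124 + 10)) + I*√2077) = 1/((-2 + 32*134) + I*√2077) = 1/((-2 + 4288) + I*√2077) = 1/(4286 + I*√2077)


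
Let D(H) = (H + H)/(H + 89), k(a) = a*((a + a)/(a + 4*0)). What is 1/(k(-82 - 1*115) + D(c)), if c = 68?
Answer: -157/61722 ≈ -0.0025437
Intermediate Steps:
k(a) = 2*a (k(a) = a*((2*a)/(a + 0)) = a*((2*a)/a) = a*2 = 2*a)
D(H) = 2*H/(89 + H) (D(H) = (2*H)/(89 + H) = 2*H/(89 + H))
1/(k(-82 - 1*115) + D(c)) = 1/(2*(-82 - 1*115) + 2*68/(89 + 68)) = 1/(2*(-82 - 115) + 2*68/157) = 1/(2*(-197) + 2*68*(1/157)) = 1/(-394 + 136/157) = 1/(-61722/157) = -157/61722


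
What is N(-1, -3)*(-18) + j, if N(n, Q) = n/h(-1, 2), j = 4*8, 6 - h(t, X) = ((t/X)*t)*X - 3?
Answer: 137/4 ≈ 34.250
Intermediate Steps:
h(t, X) = 9 - t**2 (h(t, X) = 6 - (((t/X)*t)*X - 3) = 6 - ((t**2/X)*X - 3) = 6 - (t**2 - 3) = 6 - (-3 + t**2) = 6 + (3 - t**2) = 9 - t**2)
j = 32
N(n, Q) = n/8 (N(n, Q) = n/(9 - 1*(-1)**2) = n/(9 - 1*1) = n/(9 - 1) = n/8)
N(-1, -3)*(-18) + j = ((1/8)*(-1))*(-18) + 32 = -1/8*(-18) + 32 = 9/4 + 32 = 137/4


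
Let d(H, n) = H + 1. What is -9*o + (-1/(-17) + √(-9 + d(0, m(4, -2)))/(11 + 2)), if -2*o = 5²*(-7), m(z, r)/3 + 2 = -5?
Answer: -26773/34 + 2*I*√2/13 ≈ -787.44 + 0.21757*I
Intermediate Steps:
m(z, r) = -21 (m(z, r) = -6 + 3*(-5) = -6 - 15 = -21)
d(H, n) = 1 + H
o = 175/2 (o = -5²*(-7)/2 = -25*(-7)/2 = -½*(-175) = 175/2 ≈ 87.500)
-9*o + (-1/(-17) + √(-9 + d(0, m(4, -2)))/(11 + 2)) = -9*175/2 + (-1/(-17) + √(-9 + (1 + 0))/(11 + 2)) = -1575/2 + (-1*(-1/17) + √(-9 + 1)/13) = -1575/2 + (1/17 + √(-8)*(1/13)) = -1575/2 + (1/17 + (2*I*√2)*(1/13)) = -1575/2 + (1/17 + 2*I*√2/13) = -26773/34 + 2*I*√2/13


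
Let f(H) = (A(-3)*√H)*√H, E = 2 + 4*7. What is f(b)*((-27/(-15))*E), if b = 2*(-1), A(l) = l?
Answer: 324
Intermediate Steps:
E = 30 (E = 2 + 28 = 30)
b = -2
f(H) = -3*H (f(H) = (-3*√H)*√H = -3*H)
f(b)*((-27/(-15))*E) = (-3*(-2))*(-27/(-15)*30) = 6*(-27*(-1/15)*30) = 6*((9/5)*30) = 6*54 = 324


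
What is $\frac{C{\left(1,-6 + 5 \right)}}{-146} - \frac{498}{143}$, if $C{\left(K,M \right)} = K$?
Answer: $- \frac{72851}{20878} \approx -3.4894$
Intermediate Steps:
$\frac{C{\left(1,-6 + 5 \right)}}{-146} - \frac{498}{143} = 1 \frac{1}{-146} - \frac{498}{143} = 1 \left(- \frac{1}{146}\right) - \frac{498}{143} = - \frac{1}{146} - \frac{498}{143} = - \frac{72851}{20878}$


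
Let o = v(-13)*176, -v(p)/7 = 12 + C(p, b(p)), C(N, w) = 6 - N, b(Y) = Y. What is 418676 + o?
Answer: 380484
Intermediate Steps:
v(p) = -126 + 7*p (v(p) = -7*(12 + (6 - p)) = -7*(18 - p) = -126 + 7*p)
o = -38192 (o = (-126 + 7*(-13))*176 = (-126 - 91)*176 = -217*176 = -38192)
418676 + o = 418676 - 38192 = 380484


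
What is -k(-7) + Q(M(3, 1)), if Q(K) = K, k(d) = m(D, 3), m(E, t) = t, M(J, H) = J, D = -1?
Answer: 0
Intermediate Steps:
k(d) = 3
-k(-7) + Q(M(3, 1)) = -1*3 + 3 = -3 + 3 = 0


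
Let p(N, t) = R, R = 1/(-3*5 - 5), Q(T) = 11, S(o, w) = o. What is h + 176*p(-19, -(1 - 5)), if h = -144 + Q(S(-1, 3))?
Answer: -709/5 ≈ -141.80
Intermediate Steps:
R = -1/20 (R = 1/(-15 - 5) = 1/(-20) = -1/20 ≈ -0.050000)
h = -133 (h = -144 + 11 = -133)
p(N, t) = -1/20
h + 176*p(-19, -(1 - 5)) = -133 + 176*(-1/20) = -133 - 44/5 = -709/5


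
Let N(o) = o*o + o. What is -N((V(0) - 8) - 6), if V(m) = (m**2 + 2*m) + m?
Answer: -182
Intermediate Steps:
V(m) = m**2 + 3*m
N(o) = o + o**2 (N(o) = o**2 + o = o + o**2)
-N((V(0) - 8) - 6) = -((0*(3 + 0) - 8) - 6)*(1 + ((0*(3 + 0) - 8) - 6)) = -((0*3 - 8) - 6)*(1 + ((0*3 - 8) - 6)) = -((0 - 8) - 6)*(1 + ((0 - 8) - 6)) = -(-8 - 6)*(1 + (-8 - 6)) = -(-14)*(1 - 14) = -(-14)*(-13) = -1*182 = -182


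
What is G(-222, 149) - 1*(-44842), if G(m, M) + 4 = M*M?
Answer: 67039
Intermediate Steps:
G(m, M) = -4 + M**2 (G(m, M) = -4 + M*M = -4 + M**2)
G(-222, 149) - 1*(-44842) = (-4 + 149**2) - 1*(-44842) = (-4 + 22201) + 44842 = 22197 + 44842 = 67039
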